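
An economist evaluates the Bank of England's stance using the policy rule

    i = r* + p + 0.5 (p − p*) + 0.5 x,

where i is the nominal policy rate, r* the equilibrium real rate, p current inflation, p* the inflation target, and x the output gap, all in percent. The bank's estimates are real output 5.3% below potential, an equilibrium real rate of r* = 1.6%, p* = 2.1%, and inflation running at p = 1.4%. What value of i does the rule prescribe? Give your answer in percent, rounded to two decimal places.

0.00%

Output 5.3% below potential → x = -5.3.
i = 1.6 + 1.4 + 0.5 × (1.4 − 2.1) + 0.5 × (-5.3)
   = 1.6 + 1.4 − 0.35 − 2.65 = 0.00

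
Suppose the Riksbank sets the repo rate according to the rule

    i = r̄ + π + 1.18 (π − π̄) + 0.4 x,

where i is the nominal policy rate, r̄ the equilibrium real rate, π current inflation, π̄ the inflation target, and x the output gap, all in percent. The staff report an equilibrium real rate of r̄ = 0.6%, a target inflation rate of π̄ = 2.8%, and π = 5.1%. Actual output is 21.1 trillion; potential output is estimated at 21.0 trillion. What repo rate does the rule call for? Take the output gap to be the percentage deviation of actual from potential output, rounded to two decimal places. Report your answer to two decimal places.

8.61%

Output gap = 100 × (21.1 − 21.0) / 21.0 = 0.48%.
i = 0.60 + 5.10 + 1.18 × (5.10 − 2.80) + 0.4 × 0.48
   = 0.60 + 5.1 + 2.714 + 0.192 = 8.61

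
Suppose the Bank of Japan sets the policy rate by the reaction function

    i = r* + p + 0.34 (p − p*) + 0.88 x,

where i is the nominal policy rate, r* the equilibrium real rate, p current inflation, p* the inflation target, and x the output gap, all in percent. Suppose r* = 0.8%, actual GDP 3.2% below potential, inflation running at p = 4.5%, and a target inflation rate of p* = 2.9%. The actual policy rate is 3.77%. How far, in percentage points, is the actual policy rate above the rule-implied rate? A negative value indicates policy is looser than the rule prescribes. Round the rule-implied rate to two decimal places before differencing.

0.74 pp

Output 3.2% below potential → x = -3.2.
i = 0.8 + 4.5 + 0.34 × (4.5 − 2.9) + 0.88 × (-3.2)
   = 0.8 + 4.5 + 0.544 − 2.816 = 3.03
Deviation = 3.77 − 3.03 = 0.74 pp.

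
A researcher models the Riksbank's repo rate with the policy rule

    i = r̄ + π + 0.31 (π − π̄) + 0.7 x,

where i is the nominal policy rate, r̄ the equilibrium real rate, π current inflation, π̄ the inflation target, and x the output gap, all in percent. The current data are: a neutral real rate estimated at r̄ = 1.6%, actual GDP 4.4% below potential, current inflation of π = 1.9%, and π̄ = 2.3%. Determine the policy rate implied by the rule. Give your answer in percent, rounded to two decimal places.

Output 4.4% below potential → x = -4.4.
i = 1.6 + 1.9 + 0.31 × (1.9 − 2.3) + 0.7 × (-4.4)
   = 1.6 + 1.9 − 0.124 − 3.08 = 0.30

0.30%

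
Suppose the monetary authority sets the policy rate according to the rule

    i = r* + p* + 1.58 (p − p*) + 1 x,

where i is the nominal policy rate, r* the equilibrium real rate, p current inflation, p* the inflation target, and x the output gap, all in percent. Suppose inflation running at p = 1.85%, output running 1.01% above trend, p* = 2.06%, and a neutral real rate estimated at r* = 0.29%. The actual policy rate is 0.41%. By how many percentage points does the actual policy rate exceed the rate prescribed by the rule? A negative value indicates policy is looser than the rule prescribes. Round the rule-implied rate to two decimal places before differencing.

-2.62 pp

Output 1.01% above potential → x = 1.01.
i = 0.29 + 2.06 + 1.58 × (1.85 − 2.06) + 1 × 1.01
   = 0.29 + 2.06 − 0.3318 + 1.01 = 3.03
Deviation = 0.41 − 3.03 = -2.62 pp.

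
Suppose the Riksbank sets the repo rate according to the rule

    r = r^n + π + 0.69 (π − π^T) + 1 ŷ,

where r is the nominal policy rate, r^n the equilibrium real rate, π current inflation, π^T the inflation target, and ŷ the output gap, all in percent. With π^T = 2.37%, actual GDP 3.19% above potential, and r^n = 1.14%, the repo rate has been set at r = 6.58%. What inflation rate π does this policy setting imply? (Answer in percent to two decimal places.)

Output 3.19% above potential → ŷ = 3.19.
Collecting π: r = r^n + (1 + 0.69) π − 0.69 π^T + 1 ŷ
1.69 π = 6.58 − 1.14 + 0.69 × 2.37 − 1 × 3.19 = 3.8853
π = 3.8853 / 1.69 = 2.30

2.30%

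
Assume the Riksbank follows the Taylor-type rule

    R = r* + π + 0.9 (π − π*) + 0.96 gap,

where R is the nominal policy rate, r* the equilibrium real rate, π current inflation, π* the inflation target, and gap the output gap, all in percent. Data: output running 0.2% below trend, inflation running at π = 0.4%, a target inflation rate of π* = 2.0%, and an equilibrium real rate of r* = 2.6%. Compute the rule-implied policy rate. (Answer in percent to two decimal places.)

1.37%

Output 0.2% below potential → gap = -0.2.
R = 2.6 + 0.4 + 0.9 × (0.4 − 2.0) + 0.96 × (-0.2)
   = 2.6 + 0.4 − 1.44 − 0.192 = 1.37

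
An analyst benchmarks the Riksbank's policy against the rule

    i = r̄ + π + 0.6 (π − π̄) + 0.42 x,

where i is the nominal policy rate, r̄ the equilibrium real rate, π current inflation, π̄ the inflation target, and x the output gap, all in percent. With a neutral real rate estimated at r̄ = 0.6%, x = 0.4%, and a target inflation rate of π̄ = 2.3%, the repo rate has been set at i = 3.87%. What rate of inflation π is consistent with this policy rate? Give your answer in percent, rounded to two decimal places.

Collecting π: i = r̄ + (1 + 0.6) π − 0.6 π̄ + 0.42 x
1.6 π = 3.87 − 0.6 + 0.6 × 2.3 − 0.42 × 0.4 = 4.482
π = 4.482 / 1.6 = 2.80

2.80%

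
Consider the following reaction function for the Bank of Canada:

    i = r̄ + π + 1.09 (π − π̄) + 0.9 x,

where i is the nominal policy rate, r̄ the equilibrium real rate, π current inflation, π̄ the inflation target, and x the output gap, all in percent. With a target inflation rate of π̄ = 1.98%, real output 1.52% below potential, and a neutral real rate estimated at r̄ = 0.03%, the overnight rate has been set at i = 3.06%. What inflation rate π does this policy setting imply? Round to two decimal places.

Output 1.52% below potential → x = -1.52.
Collecting π: i = r̄ + (1 + 1.09) π − 1.09 π̄ + 0.9 x
2.09 π = 3.06 − 0.03 + 1.09 × 1.98 − 0.9 × (-1.52) = 6.5562
π = 6.5562 / 2.09 = 3.14

3.14%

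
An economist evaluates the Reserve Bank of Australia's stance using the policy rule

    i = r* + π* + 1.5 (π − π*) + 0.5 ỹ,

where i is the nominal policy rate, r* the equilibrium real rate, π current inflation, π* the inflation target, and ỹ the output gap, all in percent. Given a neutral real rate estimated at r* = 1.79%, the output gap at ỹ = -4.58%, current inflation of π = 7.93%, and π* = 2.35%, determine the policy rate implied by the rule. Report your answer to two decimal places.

i = 1.79 + 2.35 + 1.5 × (7.93 − 2.35) + 0.5 × (-4.58)
   = 1.79 + 2.35 + 8.37 − 2.29 = 10.22

10.22%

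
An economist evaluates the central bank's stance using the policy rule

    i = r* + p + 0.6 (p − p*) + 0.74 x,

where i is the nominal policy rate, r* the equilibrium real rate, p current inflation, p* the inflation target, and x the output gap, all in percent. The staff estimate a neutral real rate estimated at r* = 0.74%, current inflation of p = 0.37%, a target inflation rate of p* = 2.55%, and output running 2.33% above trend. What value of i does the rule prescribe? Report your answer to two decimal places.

1.53%

Output 2.33% above potential → x = 2.33.
i = 0.74 + 0.37 + 0.6 × (0.37 − 2.55) + 0.74 × 2.33
   = 0.74 + 0.37 − 1.308 + 1.7242 = 1.53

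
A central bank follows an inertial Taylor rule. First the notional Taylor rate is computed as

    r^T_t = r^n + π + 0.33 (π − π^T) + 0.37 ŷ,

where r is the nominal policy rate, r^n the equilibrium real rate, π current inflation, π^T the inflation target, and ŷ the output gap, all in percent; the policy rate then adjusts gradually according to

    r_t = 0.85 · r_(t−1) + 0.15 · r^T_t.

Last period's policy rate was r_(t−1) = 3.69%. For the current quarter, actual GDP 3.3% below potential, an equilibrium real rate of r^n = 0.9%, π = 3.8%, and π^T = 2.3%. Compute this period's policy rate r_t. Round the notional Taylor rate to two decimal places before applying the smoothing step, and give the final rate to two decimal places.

3.73%

Output 3.3% below potential → ŷ = -3.3.
r^T_t = 0.9 + 3.8 + 0.33 × (3.8 − 2.3) + 0.37 × (-3.3)
   = 0.9 + 3.8 + 0.495 − 1.221 = 3.97
r_t = 0.85 × 3.69 + 0.15 × 3.97 = 3.1365 + 0.5955 = 3.73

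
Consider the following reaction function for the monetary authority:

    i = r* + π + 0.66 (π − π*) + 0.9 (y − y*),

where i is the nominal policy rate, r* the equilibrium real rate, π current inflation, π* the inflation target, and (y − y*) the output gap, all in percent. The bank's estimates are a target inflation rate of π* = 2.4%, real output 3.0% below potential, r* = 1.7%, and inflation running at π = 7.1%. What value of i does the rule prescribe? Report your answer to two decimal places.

9.20%

Output 3.0% below potential → (y − y*) = -3.0.
i = 1.7 + 7.1 + 0.66 × (7.1 − 2.4) + 0.9 × (-3.0)
   = 1.7 + 7.1 + 3.102 − 2.7 = 9.20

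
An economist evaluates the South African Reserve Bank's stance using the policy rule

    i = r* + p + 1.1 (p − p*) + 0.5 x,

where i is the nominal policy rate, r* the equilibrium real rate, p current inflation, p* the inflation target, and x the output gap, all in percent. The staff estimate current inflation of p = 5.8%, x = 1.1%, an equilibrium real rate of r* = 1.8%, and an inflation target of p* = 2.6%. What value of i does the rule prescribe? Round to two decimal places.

11.67%

i = 1.8 + 5.8 + 1.1 × (5.8 − 2.6) + 0.5 × 1.1
   = 1.8 + 5.8 + 3.52 + 0.55 = 11.67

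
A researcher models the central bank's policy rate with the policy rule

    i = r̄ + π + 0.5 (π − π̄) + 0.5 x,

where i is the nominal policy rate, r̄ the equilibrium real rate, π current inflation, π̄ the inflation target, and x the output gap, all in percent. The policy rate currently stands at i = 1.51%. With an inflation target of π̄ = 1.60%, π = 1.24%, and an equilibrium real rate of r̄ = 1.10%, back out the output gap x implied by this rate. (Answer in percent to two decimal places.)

-1.30%

0.5 x = 1.51 − 1.10 − 1.24 − 0.5 × (1.24 − 1.60) = -0.65
x = -0.65 / 0.5 = -1.30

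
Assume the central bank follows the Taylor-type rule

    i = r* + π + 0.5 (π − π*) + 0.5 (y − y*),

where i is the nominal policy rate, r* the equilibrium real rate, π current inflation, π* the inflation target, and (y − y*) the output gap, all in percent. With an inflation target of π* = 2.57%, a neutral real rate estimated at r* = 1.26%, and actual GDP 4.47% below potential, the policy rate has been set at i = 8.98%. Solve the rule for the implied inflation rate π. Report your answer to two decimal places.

7.49%

Output 4.47% below potential → (y − y*) = -4.47.
Collecting π: i = r* + (1 + 0.5) π − 0.5 π* + 0.5 (y − y*)
1.5 π = 8.98 − 1.26 + 0.5 × 2.57 − 0.5 × (-4.47) = 11.24
π = 11.24 / 1.5 = 7.49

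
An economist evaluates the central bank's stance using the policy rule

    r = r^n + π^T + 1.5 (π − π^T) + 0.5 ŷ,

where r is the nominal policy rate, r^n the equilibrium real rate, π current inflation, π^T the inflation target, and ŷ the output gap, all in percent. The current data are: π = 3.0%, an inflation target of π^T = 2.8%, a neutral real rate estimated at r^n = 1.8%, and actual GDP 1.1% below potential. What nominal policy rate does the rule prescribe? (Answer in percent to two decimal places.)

4.35%

Output 1.1% below potential → ŷ = -1.1.
r = 1.8 + 2.8 + 1.5 × (3.0 − 2.8) + 0.5 × (-1.1)
   = 1.8 + 2.8 + 0.3 − 0.55 = 4.35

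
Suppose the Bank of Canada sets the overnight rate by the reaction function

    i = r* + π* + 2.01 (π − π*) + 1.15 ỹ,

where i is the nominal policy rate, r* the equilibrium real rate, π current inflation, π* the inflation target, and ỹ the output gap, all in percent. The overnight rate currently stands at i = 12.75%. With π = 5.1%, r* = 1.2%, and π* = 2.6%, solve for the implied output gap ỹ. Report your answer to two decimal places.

3.41%

1.15 ỹ = 12.75 − 1.2 − 2.6 − 2.01 × (5.1 − 2.6) = 3.925
ỹ = 3.925 / 1.15 = 3.41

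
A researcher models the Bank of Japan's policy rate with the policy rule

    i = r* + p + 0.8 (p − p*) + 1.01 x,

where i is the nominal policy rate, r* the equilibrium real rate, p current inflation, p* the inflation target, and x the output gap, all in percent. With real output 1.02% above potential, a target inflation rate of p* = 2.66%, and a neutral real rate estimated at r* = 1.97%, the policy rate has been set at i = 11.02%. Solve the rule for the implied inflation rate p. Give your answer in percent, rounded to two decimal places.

5.64%

Output 1.02% above potential → x = 1.02.
Collecting p: i = r* + (1 + 0.8) p − 0.8 p* + 1.01 x
1.8 p = 11.02 − 1.97 + 0.8 × 2.66 − 1.01 × 1.02 = 10.1478
p = 10.1478 / 1.8 = 5.64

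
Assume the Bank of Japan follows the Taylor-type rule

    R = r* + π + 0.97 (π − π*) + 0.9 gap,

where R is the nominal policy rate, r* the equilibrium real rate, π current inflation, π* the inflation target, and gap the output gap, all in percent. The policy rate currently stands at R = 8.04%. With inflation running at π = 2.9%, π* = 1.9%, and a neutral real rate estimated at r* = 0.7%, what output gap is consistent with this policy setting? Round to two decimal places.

0.9 gap = 8.04 − 0.7 − 2.9 − 0.97 × (2.9 − 1.9) = 3.47
gap = 3.47 / 0.9 = 3.86

3.86%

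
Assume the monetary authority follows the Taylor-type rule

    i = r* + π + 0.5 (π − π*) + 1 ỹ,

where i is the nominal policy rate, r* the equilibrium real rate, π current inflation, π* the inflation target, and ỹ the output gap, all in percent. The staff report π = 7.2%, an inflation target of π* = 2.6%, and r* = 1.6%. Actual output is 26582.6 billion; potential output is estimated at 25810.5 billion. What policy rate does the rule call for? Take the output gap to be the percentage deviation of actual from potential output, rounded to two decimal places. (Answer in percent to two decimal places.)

14.09%

Output gap = 100 × (26582.6 − 25810.5) / 25810.5 = 2.99%.
i = 1.60 + 7.20 + 0.5 × (7.20 − 2.60) + 1 × 2.99
   = 1.60 + 7.2 + 2.3 + 2.99 = 14.09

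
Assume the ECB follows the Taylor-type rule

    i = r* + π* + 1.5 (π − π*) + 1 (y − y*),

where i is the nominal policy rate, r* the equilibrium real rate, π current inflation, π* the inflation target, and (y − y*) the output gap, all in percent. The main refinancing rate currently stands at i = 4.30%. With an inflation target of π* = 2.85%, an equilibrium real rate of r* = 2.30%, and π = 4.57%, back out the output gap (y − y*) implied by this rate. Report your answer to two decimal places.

-3.43%

1 (y − y*) = 4.30 − 2.30 − 2.85 − 1.5 × (4.57 − 2.85) = -3.43
(y − y*) = -3.43 / 1 = -3.43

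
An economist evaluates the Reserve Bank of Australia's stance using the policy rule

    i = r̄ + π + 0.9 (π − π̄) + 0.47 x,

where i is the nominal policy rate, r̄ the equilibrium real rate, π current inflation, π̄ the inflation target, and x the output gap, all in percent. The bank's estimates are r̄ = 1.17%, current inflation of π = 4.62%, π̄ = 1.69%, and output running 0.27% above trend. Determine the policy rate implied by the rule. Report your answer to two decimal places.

8.55%

Output 0.27% above potential → x = 0.27.
i = 1.17 + 4.62 + 0.9 × (4.62 − 1.69) + 0.47 × 0.27
   = 1.17 + 4.62 + 2.637 + 0.1269 = 8.55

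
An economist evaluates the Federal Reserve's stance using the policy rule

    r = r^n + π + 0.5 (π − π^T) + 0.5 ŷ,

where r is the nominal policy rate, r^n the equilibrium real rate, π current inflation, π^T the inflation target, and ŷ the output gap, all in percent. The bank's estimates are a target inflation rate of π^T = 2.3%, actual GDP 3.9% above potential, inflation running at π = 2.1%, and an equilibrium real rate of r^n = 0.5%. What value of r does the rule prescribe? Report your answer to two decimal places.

4.45%

Output 3.9% above potential → ŷ = 3.9.
r = 0.5 + 2.1 + 0.5 × (2.1 − 2.3) + 0.5 × 3.9
   = 0.5 + 2.1 − 0.1 + 1.95 = 4.45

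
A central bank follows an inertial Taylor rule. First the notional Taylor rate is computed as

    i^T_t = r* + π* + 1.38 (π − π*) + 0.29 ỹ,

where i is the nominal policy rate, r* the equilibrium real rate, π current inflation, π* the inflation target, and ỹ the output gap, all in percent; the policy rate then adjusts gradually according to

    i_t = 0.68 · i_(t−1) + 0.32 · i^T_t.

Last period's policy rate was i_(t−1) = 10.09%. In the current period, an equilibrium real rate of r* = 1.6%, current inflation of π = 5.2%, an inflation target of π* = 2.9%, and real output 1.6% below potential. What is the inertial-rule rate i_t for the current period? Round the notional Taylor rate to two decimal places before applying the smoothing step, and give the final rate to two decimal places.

9.17%

Output 1.6% below potential → ỹ = -1.6.
i^T_t = 1.6 + 2.9 + 1.38 × (5.2 − 2.9) + 0.29 × (-1.6)
   = 1.6 + 2.9 + 3.174 − 0.464 = 7.21
i_t = 0.68 × 10.09 + 0.32 × 7.21 = 6.8612 + 2.3072 = 9.17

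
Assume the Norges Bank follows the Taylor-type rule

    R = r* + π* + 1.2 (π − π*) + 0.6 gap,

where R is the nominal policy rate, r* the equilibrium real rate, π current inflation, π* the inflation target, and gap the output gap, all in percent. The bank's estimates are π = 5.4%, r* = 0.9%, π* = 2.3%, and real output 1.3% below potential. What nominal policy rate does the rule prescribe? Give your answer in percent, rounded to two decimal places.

Output 1.3% below potential → gap = -1.3.
R = 0.9 + 2.3 + 1.2 × (5.4 − 2.3) + 0.6 × (-1.3)
   = 0.9 + 2.3 + 3.72 − 0.78 = 6.14

6.14%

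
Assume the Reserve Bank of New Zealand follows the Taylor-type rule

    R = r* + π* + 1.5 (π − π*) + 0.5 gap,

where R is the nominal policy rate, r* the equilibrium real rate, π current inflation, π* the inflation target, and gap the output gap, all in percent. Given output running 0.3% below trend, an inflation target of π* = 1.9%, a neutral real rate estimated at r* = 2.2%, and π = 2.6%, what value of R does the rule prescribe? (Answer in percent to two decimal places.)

5.00%

Output 0.3% below potential → gap = -0.3.
R = 2.2 + 1.9 + 1.5 × (2.6 − 1.9) + 0.5 × (-0.3)
   = 2.2 + 1.9 + 1.05 − 0.15 = 5.00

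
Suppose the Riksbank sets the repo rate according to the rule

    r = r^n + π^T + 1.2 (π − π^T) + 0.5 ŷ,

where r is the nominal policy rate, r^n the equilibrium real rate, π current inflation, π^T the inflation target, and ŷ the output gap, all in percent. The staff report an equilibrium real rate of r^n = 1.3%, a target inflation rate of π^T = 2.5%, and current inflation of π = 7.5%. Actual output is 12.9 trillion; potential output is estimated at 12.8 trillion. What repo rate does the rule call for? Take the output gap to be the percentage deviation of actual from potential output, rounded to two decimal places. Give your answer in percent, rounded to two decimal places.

10.19%

Output gap = 100 × (12.9 − 12.8) / 12.8 = 0.78%.
r = 1.30 + 2.50 + 1.2 × (7.50 − 2.50) + 0.5 × 0.78
   = 1.30 + 2.5 + 6 + 0.39 = 10.19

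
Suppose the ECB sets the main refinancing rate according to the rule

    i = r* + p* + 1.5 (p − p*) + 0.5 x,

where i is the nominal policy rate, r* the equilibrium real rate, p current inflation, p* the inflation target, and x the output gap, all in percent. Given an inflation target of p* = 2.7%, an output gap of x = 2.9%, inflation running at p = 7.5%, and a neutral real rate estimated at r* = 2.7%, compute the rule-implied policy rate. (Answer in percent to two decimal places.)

14.05%

i = 2.7 + 2.7 + 1.5 × (7.5 − 2.7) + 0.5 × 2.9
   = 2.7 + 2.7 + 7.2 + 1.45 = 14.05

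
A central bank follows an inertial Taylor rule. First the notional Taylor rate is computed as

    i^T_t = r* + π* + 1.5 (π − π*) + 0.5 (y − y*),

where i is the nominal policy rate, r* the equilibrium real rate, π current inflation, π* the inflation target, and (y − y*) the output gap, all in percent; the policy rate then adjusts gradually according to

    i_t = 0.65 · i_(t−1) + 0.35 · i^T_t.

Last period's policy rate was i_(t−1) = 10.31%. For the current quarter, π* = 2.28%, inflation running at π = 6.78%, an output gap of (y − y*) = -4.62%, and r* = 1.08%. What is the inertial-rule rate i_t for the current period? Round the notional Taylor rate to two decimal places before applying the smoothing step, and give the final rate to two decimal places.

i^T_t = 1.08 + 2.28 + 1.5 × (6.78 − 2.28) + 0.5 × (-4.62)
   = 1.08 + 2.28 + 6.75 − 2.31 = 7.80
i_t = 0.65 × 10.31 + 0.35 × 7.80 = 6.7015 + 2.73 = 9.43

9.43%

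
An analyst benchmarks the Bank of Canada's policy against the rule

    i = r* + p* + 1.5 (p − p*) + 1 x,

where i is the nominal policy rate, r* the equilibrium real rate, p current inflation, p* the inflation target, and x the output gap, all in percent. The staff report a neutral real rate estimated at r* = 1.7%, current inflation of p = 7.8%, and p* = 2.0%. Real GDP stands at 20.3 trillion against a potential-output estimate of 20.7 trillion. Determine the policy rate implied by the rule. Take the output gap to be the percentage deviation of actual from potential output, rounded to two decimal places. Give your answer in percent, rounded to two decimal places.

10.47%

Output gap = 100 × (20.3 − 20.7) / 20.7 = -1.93%.
i = 1.70 + 2.00 + 1.5 × (7.80 − 2.00) + 1 × (-1.93)
   = 1.70 + 2 + 8.7 − 1.93 = 10.47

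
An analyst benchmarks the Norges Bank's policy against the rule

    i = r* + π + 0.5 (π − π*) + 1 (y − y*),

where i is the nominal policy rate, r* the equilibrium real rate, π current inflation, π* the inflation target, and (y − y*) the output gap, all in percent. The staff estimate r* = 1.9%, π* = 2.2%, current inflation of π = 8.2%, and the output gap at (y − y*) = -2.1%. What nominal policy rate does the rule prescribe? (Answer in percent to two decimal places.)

i = 1.9 + 8.2 + 0.5 × (8.2 − 2.2) + 1 × (-2.1)
   = 1.9 + 8.2 + 3 − 2.1 = 11.00

11.00%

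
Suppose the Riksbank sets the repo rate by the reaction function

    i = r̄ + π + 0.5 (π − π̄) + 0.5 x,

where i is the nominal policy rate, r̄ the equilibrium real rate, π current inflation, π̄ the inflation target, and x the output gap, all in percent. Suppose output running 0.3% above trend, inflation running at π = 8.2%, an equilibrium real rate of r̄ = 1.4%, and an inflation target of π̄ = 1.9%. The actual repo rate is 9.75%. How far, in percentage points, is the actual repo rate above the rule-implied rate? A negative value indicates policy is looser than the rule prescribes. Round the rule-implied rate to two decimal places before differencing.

Output 0.3% above potential → x = 0.3.
i = 1.4 + 8.2 + 0.5 × (8.2 − 1.9) + 0.5 × 0.3
   = 1.4 + 8.2 + 3.15 + 0.15 = 12.90
Deviation = 9.75 − 12.90 = -3.15 pp.

-3.15 pp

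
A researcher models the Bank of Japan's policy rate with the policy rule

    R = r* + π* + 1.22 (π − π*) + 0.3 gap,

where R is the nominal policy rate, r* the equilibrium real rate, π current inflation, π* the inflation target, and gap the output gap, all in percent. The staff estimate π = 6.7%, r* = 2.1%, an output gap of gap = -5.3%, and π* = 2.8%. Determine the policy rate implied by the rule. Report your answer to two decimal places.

8.07%

R = 2.1 + 2.8 + 1.22 × (6.7 − 2.8) + 0.3 × (-5.3)
   = 2.1 + 2.8 + 4.758 − 1.59 = 8.07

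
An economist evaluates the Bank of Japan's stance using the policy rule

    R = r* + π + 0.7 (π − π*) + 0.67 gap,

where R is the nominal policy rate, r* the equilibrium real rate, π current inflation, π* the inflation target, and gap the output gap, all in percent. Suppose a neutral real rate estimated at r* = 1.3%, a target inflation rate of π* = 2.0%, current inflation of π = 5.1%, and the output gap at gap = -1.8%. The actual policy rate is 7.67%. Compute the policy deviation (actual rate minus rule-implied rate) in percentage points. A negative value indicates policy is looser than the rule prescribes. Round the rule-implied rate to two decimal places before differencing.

0.31 pp

R = 1.3 + 5.1 + 0.7 × (5.1 − 2.0) + 0.67 × (-1.8)
   = 1.3 + 5.1 + 2.17 − 1.206 = 7.36
Deviation = 7.67 − 7.36 = 0.31 pp.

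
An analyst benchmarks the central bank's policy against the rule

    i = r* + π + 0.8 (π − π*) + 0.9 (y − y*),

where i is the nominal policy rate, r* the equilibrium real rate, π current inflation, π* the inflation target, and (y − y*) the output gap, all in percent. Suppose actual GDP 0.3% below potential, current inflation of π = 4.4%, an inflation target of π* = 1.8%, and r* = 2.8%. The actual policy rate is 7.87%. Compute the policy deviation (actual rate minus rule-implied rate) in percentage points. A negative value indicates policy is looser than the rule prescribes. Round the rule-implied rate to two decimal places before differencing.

Output 0.3% below potential → (y − y*) = -0.3.
i = 2.8 + 4.4 + 0.8 × (4.4 − 1.8) + 0.9 × (-0.3)
   = 2.8 + 4.4 + 2.08 − 0.27 = 9.01
Deviation = 7.87 − 9.01 = -1.14 pp.

-1.14 pp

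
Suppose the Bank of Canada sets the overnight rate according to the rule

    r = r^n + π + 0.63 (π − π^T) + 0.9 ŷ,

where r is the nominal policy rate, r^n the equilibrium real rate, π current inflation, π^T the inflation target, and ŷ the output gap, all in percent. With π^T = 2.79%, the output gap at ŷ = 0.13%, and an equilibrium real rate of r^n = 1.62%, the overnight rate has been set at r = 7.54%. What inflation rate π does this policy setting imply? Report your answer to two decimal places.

Collecting π: r = r^n + (1 + 0.63) π − 0.63 π^T + 0.9 ŷ
1.63 π = 7.54 − 1.62 + 0.63 × 2.79 − 0.9 × 0.13 = 7.5607
π = 7.5607 / 1.63 = 4.64

4.64%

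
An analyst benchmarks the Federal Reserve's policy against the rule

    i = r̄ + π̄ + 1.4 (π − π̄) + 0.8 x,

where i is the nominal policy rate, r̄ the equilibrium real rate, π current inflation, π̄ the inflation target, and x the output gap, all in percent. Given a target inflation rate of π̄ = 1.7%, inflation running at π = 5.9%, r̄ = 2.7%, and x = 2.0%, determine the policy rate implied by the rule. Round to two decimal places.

11.88%

i = 2.7 + 1.7 + 1.4 × (5.9 − 1.7) + 0.8 × 2.0
   = 2.7 + 1.7 + 5.88 + 1.6 = 11.88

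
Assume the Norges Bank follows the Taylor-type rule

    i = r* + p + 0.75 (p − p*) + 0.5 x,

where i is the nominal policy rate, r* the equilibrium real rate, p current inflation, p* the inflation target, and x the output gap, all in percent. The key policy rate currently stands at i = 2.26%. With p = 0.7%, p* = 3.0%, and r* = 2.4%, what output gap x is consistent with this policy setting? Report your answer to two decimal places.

0.5 x = 2.26 − 2.4 − 0.7 − 0.75 × (0.7 − 3.0) = 0.885
x = 0.885 / 0.5 = 1.77

1.77%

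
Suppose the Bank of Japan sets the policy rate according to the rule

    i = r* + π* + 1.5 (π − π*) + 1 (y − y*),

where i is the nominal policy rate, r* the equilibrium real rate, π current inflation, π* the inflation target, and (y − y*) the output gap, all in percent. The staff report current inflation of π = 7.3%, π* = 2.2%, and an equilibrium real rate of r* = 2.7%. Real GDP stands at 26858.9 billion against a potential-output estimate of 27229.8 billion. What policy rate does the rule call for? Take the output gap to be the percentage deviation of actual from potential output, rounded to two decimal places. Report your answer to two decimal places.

11.19%

Output gap = 100 × (26858.9 − 27229.8) / 27229.8 = -1.36%.
i = 2.70 + 2.20 + 1.5 × (7.30 − 2.20) + 1 × (-1.36)
   = 2.70 + 2.2 + 7.65 − 1.36 = 11.19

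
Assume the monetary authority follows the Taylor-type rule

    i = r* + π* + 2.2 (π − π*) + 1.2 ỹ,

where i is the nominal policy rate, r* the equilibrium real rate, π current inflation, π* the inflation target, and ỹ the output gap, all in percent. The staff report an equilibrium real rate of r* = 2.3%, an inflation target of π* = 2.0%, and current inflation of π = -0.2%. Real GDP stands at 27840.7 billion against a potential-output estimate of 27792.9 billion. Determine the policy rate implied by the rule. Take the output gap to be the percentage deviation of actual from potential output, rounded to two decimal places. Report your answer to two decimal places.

-0.34%

Output gap = 100 × (27840.7 − 27792.9) / 27792.9 = 0.17%.
i = 2.30 + 2.00 + 2.2 × (-0.20 − 2.00) + 1.2 × 0.17
   = 2.30 + 2 − 4.84 + 0.204 = -0.34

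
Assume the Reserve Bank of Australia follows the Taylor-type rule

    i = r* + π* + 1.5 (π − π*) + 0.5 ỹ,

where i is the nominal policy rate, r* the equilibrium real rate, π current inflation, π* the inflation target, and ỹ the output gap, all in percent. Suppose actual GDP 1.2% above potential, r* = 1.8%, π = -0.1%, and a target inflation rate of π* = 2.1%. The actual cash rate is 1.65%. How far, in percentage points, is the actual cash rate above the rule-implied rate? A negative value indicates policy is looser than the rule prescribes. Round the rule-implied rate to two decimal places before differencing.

Output 1.2% above potential → ỹ = 1.2.
i = 1.8 + 2.1 + 1.5 × (-0.1 − 2.1) + 0.5 × 1.2
   = 1.8 + 2.1 − 3.3 + 0.6 = 1.20
Deviation = 1.65 − 1.20 = 0.45 pp.

0.45 pp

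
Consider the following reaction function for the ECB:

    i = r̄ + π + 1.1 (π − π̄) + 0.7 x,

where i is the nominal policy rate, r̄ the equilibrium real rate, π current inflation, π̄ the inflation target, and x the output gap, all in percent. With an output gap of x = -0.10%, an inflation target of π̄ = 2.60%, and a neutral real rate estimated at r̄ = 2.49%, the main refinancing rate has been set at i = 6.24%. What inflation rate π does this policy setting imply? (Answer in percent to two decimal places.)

3.18%

Collecting π: i = r̄ + (1 + 1.1) π − 1.1 π̄ + 0.7 x
2.1 π = 6.24 − 2.49 + 1.1 × 2.60 − 0.7 × (-0.10) = 6.68
π = 6.68 / 2.1 = 3.18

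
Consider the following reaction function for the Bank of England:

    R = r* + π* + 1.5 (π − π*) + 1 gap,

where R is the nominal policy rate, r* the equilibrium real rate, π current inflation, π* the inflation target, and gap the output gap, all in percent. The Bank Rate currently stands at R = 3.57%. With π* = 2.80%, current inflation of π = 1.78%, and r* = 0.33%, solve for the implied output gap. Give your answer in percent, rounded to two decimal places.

1.97%

1 gap = 3.57 − 0.33 − 2.80 − 1.5 × (1.78 − 2.80) = 1.97
gap = 1.97 / 1 = 1.97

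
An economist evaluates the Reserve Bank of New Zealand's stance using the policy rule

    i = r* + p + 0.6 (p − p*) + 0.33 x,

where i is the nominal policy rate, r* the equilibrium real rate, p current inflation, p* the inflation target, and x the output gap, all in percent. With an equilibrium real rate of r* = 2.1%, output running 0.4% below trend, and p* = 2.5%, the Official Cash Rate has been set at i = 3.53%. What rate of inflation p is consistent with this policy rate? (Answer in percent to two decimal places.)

1.91%

Output 0.4% below potential → x = -0.4.
Collecting p: i = r* + (1 + 0.6) p − 0.6 p* + 0.33 x
1.6 p = 3.53 − 2.1 + 0.6 × 2.5 − 0.33 × (-0.4) = 3.062
p = 3.062 / 1.6 = 1.91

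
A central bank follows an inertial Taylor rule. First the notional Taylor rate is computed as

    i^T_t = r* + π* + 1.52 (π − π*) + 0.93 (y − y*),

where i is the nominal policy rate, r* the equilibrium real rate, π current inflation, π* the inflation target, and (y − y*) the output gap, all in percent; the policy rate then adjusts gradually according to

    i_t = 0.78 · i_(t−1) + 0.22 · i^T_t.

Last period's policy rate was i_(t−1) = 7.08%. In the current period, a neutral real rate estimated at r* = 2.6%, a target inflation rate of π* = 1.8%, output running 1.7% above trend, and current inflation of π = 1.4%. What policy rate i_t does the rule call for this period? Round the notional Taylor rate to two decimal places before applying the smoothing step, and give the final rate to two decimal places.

6.70%

Output 1.7% above potential → (y − y*) = 1.7.
i^T_t = 2.6 + 1.8 + 1.52 × (1.4 − 1.8) + 0.93 × 1.7
   = 2.6 + 1.8 − 0.608 + 1.581 = 5.37
i_t = 0.78 × 7.08 + 0.22 × 5.37 = 5.5224 + 1.1814 = 6.70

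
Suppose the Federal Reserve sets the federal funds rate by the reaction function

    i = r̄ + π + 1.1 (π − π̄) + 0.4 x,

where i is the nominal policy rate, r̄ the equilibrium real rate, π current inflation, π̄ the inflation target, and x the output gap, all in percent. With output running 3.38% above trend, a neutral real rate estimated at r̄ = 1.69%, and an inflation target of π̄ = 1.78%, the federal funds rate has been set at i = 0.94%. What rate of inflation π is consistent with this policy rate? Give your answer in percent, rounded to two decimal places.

Output 3.38% above potential → x = 3.38.
Collecting π: i = r̄ + (1 + 1.1) π − 1.1 π̄ + 0.4 x
2.1 π = 0.94 − 1.69 + 1.1 × 1.78 − 0.4 × 3.38 = -0.144
π = -0.144 / 2.1 = -0.07

-0.07%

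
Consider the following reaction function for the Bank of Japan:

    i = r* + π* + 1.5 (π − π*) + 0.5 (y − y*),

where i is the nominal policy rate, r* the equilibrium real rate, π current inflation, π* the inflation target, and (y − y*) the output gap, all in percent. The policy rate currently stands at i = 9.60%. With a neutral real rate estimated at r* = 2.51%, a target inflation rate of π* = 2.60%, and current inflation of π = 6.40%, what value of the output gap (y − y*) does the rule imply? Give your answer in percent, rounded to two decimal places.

-2.42%

0.5 (y − y*) = 9.60 − 2.51 − 2.60 − 1.5 × (6.40 − 2.60) = -1.21
(y − y*) = -1.21 / 0.5 = -2.42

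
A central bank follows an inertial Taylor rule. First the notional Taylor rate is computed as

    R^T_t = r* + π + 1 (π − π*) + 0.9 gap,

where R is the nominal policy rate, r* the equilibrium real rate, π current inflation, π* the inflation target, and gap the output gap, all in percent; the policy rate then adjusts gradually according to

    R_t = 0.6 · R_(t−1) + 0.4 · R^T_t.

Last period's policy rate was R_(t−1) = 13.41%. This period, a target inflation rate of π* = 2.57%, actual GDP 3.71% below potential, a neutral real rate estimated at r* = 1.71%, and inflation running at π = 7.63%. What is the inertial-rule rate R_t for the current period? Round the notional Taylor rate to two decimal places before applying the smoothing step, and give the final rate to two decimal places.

12.47%

Output 3.71% below potential → gap = -3.71.
R^T_t = 1.71 + 7.63 + 1 × (7.63 − 2.57) + 0.9 × (-3.71)
   = 1.71 + 7.63 + 5.06 − 3.339 = 11.06
R_t = 0.6 × 13.41 + 0.4 × 11.06 = 8.046 + 4.424 = 12.47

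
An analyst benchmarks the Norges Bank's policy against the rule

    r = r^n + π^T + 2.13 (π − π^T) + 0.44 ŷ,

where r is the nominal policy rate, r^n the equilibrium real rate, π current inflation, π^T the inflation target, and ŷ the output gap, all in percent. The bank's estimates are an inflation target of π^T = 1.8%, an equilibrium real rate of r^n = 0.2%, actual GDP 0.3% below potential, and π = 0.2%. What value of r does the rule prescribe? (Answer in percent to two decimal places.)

Output 0.3% below potential → ŷ = -0.3.
r = 0.2 + 1.8 + 2.13 × (0.2 − 1.8) + 0.44 × (-0.3)
   = 0.2 + 1.8 − 3.408 − 0.132 = -1.54

-1.54%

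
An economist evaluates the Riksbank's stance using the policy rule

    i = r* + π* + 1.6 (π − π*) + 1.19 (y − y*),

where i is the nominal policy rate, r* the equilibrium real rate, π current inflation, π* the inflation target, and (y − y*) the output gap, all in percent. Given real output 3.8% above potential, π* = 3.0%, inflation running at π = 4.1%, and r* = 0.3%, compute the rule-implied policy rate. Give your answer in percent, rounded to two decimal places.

9.58%

Output 3.8% above potential → (y − y*) = 3.8.
i = 0.3 + 3.0 + 1.6 × (4.1 − 3.0) + 1.19 × 3.8
   = 0.3 + 3 + 1.76 + 4.522 = 9.58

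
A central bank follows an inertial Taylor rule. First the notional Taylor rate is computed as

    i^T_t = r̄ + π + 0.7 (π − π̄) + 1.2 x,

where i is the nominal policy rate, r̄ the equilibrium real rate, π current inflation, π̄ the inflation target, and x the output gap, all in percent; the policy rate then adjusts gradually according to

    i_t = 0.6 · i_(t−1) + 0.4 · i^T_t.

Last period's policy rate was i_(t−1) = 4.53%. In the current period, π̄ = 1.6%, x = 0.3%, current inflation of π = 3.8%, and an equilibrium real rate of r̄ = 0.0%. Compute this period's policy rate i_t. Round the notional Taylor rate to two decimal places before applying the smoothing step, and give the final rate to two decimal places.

i^T_t = 0.0 + 3.8 + 0.7 × (3.8 − 1.6) + 1.2 × 0.3
   = 0.0 + 3.8 + 1.54 + 0.36 = 5.70
i_t = 0.6 × 4.53 + 0.4 × 5.70 = 2.718 + 2.28 = 5.00

5.00%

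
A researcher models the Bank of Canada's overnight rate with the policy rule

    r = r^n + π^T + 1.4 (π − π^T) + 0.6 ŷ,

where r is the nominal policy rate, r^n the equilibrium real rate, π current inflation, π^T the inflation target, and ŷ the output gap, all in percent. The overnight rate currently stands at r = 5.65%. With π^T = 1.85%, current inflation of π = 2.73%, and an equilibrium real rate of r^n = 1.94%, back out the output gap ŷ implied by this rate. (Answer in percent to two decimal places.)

0.6 ŷ = 5.65 − 1.94 − 1.85 − 1.4 × (2.73 − 1.85) = 0.628
ŷ = 0.628 / 0.6 = 1.05

1.05%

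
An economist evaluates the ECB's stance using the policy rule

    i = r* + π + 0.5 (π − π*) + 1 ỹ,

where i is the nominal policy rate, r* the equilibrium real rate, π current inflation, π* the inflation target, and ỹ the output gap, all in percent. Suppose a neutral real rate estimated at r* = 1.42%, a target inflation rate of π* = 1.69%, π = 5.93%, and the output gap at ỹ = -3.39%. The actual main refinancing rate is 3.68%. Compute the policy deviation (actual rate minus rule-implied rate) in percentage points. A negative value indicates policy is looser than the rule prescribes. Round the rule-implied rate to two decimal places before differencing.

-2.40 pp

i = 1.42 + 5.93 + 0.5 × (5.93 − 1.69) + 1 × (-3.39)
   = 1.42 + 5.93 + 2.12 − 3.39 = 6.08
Deviation = 3.68 − 6.08 = -2.40 pp.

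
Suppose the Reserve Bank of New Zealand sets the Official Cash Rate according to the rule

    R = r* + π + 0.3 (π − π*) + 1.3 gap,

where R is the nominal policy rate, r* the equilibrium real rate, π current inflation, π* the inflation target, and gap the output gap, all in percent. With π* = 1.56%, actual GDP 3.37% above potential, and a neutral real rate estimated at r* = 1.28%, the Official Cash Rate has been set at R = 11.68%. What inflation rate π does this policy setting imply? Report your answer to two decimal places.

4.99%

Output 3.37% above potential → gap = 3.37.
Collecting π: R = r* + (1 + 0.3) π − 0.3 π* + 1.3 gap
1.3 π = 11.68 − 1.28 + 0.3 × 1.56 − 1.3 × 3.37 = 6.487
π = 6.487 / 1.3 = 4.99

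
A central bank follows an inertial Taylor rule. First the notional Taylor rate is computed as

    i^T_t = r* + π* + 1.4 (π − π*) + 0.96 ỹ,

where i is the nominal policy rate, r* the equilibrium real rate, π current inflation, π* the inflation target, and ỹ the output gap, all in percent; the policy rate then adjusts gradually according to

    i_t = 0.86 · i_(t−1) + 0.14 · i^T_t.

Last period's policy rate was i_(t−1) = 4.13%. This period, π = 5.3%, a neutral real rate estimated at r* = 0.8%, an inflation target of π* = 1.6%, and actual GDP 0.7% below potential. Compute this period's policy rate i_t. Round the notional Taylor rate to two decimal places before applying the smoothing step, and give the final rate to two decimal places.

Output 0.7% below potential → ỹ = -0.7.
i^T_t = 0.8 + 1.6 + 1.4 × (5.3 − 1.6) + 0.96 × (-0.7)
   = 0.8 + 1.6 + 5.18 − 0.672 = 6.91
i_t = 0.86 × 4.13 + 0.14 × 6.91 = 3.5518 + 0.9674 = 4.52

4.52%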